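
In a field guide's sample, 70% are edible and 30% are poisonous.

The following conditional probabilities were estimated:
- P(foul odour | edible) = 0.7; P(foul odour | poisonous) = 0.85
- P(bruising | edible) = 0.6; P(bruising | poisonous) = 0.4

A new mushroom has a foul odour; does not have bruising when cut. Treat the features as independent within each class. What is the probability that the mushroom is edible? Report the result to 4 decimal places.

edible: 0.7 × 0.7 × (1−0.6) = 0.196
poisonous: 0.3 × 0.85 × (1−0.4) = 0.153
P(edible | x) = 0.196 / 0.349 ≈ 0.5616

0.5616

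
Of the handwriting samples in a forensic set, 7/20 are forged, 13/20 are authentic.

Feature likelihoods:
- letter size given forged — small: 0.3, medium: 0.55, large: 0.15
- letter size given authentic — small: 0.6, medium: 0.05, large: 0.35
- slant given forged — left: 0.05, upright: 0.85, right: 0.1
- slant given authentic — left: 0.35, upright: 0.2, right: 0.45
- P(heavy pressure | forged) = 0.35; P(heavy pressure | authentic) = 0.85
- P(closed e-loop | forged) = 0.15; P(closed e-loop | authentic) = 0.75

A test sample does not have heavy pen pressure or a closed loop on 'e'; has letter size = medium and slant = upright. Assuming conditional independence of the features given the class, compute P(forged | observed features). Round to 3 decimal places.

forged: 0.35 × 0.55 × 0.85 × (1−0.35) × (1−0.15) = 0.0904028125
authentic: 0.65 × 0.05 × 0.2 × (1−0.85) × (1−0.75) = 0.00024375
P(forged | x) = 0.0904028125 / 0.0906465625 ≈ 0.997

0.997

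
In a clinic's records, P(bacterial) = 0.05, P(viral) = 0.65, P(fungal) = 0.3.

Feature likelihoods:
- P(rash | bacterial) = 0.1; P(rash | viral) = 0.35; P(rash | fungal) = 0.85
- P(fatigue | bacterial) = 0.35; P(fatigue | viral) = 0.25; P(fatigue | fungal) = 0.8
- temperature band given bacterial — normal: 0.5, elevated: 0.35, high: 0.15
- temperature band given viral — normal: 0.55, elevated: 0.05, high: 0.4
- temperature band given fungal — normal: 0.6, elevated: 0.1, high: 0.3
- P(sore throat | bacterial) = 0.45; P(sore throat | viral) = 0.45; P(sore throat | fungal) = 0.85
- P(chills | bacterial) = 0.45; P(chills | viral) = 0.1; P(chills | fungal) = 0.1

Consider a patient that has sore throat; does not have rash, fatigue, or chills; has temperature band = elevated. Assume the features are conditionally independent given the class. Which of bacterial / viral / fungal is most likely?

viral

bacterial: 0.05 × (1−0.1) × (1−0.35) × 0.35 × 0.45 × (1−0.45) = 0.00253378125
viral: 0.65 × (1−0.35) × (1−0.25) × 0.05 × 0.45 × (1−0.1) = 0.00641671875
fungal: 0.3 × (1−0.85) × (1−0.8) × 0.1 × 0.85 × (1−0.1) = 0.0006885
Highest score → viral.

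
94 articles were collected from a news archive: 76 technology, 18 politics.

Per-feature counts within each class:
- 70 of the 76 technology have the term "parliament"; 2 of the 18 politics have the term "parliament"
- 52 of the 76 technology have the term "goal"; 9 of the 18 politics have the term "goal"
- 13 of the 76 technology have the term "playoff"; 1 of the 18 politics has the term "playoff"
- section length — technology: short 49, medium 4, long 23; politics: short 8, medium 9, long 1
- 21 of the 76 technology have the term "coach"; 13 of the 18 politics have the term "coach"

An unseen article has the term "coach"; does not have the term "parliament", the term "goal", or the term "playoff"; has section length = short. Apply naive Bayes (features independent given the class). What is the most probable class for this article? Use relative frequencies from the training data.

politics

technology: (76/94) × (6/76) × (24/76) × (63/76) × (49/76) × (21/76) ≈ 0.00297671
politics: (18/94) × (16/18) × (9/18) × (17/18) × (8/18) × (13/18) ≈ 0.0258004
Highest score → politics.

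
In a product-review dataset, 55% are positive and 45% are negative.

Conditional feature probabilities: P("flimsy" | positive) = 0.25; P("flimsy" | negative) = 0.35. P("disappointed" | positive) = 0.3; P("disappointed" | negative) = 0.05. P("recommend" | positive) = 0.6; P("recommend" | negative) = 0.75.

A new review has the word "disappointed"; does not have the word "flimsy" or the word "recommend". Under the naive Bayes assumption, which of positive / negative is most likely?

positive: 0.55 × (1−0.25) × 0.3 × (1−0.6) = 0.0495
negative: 0.45 × (1−0.35) × 0.05 × (1−0.75) = 0.00365625
Highest score → positive.

positive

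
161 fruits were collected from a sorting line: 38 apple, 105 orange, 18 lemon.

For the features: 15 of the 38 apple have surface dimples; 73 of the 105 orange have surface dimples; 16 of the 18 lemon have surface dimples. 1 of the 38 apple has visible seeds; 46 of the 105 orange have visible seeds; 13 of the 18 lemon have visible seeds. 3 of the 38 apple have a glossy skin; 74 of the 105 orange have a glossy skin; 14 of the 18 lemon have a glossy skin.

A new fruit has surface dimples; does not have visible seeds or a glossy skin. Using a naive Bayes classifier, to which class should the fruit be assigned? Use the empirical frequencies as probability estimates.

apple

apple: (38/161) × (15/38) × (37/38) × (35/38) ≈ 0.0835541
orange: (105/161) × (73/105) × (59/105) × (31/105) ≈ 0.0752198
lemon: (18/161) × (16/18) × (5/18) × (4/18) ≈ 0.0061345
Highest score → apple.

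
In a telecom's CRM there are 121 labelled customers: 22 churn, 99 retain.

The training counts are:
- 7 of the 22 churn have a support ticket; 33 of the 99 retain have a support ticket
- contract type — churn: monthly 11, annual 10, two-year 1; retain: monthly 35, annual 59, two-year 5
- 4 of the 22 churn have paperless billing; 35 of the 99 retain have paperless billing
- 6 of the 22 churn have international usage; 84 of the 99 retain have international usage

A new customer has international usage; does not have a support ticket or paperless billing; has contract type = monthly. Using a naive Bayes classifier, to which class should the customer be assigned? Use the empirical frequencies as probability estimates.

retain

churn: (22/121) × (15/22) × (11/22) × (18/22) × (6/22) ≈ 0.013831
retain: (99/121) × (66/99) × (35/99) × (64/99) × (84/99) ≈ 0.105774
Highest score → retain.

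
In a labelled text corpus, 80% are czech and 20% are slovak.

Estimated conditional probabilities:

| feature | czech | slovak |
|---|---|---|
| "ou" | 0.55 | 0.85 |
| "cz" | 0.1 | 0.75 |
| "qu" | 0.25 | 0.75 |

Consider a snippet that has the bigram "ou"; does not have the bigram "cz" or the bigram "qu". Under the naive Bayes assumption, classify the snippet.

czech: 0.8 × 0.55 × (1−0.1) × (1−0.25) = 0.297
slovak: 0.2 × 0.85 × (1−0.75) × (1−0.75) = 0.010625
Highest score → czech.

czech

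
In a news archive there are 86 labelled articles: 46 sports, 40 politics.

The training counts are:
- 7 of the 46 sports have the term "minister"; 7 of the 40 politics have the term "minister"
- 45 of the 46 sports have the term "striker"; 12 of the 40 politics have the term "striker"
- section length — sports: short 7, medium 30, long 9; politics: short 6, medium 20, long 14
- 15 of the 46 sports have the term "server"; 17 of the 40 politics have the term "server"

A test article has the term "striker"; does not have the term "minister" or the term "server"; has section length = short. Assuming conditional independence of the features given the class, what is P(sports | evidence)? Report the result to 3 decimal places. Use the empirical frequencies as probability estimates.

sports: (46/86) × (39/46) × (45/46) × (7/46) × (31/46) ≈ 0.0454951
politics: (40/86) × (33/40) × (12/40) × (6/40) × (23/40) ≈ 0.00992878
P(sports | x) = 0.0454951 / 0.05542388 ≈ 0.821

0.821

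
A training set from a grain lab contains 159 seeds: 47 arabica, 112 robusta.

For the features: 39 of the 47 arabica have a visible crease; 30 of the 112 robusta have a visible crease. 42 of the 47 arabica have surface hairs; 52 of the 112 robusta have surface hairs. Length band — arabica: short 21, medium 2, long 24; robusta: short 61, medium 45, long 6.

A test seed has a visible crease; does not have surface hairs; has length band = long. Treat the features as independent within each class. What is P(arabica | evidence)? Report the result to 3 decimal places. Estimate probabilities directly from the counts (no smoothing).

arabica: (47/159) × (39/47) × (5/47) × (24/47) ≈ 0.0133246
robusta: (112/159) × (30/112) × (60/112) × (6/112) ≈ 0.0054149
P(arabica | x) = 0.0133246 / 0.0187395 ≈ 0.711

0.711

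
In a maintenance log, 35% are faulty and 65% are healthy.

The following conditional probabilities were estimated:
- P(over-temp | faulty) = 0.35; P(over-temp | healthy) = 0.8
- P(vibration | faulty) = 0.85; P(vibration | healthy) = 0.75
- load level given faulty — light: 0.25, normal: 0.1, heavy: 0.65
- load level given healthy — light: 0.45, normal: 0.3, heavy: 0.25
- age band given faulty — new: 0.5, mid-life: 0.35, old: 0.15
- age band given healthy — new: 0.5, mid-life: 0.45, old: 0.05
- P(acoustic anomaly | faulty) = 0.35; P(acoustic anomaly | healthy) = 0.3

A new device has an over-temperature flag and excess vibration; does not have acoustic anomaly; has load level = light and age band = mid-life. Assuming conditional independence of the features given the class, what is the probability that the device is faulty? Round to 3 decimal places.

faulty: 0.35 × 0.35 × 0.85 × 0.25 × 0.35 × (1−0.35) = 0.005922109375
healthy: 0.65 × 0.8 × 0.75 × 0.45 × 0.45 × (1−0.3) = 0.0552825
P(faulty | x) = 0.005922109375 / 0.061204609375 ≈ 0.097

0.097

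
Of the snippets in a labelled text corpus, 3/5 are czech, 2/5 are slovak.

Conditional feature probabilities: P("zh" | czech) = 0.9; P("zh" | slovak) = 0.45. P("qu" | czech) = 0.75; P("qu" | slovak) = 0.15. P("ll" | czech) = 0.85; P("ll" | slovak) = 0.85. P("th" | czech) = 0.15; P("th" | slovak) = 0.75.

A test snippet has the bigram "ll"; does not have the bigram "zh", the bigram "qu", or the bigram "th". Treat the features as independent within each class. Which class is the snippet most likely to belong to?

slovak

czech: 0.6 × (1−0.9) × (1−0.75) × 0.85 × (1−0.15) = 0.0108375
slovak: 0.4 × (1−0.45) × (1−0.15) × 0.85 × (1−0.75) = 0.0397375
Highest score → slovak.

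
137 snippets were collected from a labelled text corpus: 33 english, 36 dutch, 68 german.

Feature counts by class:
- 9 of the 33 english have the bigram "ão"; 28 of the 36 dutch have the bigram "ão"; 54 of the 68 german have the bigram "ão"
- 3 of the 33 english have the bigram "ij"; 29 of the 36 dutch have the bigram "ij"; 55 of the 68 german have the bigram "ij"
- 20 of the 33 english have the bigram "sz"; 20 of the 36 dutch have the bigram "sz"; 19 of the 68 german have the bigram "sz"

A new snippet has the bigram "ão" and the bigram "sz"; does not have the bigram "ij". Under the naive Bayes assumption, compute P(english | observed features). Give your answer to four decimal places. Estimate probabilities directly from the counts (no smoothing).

0.4563

english: (33/137) × (9/33) × (30/33) × (20/33) ≈ 0.0361947
dutch: (36/137) × (28/36) × (7/36) × (20/36) ≈ 0.022078
german: (68/137) × (54/68) × (13/68) × (19/68) ≈ 0.0210549
P(english | x) = 0.0361947 / 0.0793276 ≈ 0.4563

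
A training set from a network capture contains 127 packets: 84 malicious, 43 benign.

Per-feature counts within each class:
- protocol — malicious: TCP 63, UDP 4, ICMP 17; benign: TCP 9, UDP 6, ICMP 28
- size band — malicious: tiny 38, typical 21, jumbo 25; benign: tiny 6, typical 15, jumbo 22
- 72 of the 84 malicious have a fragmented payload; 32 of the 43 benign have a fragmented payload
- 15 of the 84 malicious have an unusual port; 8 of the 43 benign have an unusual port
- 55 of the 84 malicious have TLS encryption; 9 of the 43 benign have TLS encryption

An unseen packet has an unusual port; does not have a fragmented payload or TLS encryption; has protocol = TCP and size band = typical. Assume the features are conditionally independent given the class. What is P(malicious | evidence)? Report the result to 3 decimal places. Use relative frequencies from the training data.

malicious: (84/127) × (63/84) × (21/84) × (12/84) × (15/84) × (29/84) ≈ 0.00109222
benign: (43/127) × (9/43) × (15/43) × (11/43) × (8/43) × (34/43) ≈ 0.000930289
P(malicious | x) = 0.00109222 / 0.002022509 ≈ 0.540

0.540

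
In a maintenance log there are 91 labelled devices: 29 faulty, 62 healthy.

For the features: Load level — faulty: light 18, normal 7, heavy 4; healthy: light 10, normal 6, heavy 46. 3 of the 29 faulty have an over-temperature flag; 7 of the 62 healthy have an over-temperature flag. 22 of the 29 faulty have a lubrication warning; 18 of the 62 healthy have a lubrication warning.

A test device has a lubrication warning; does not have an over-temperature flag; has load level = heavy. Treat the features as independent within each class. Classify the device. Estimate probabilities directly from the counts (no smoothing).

faulty: (29/91) × (4/29) × (26/29) × (22/29) ≈ 0.0298964
healthy: (62/91) × (46/62) × (55/62) × (18/62) ≈ 0.130187
Highest score → healthy.

healthy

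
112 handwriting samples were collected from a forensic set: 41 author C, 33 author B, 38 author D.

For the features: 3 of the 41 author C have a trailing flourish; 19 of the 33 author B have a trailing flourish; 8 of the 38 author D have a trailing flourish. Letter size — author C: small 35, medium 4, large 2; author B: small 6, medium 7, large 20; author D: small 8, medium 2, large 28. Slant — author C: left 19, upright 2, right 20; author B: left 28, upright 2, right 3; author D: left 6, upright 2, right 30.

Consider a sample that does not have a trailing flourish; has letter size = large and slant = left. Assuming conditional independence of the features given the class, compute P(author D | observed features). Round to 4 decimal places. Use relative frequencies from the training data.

author C: (41/112) × (38/41) × (2/41) × (19/41) ≈ 0.00766975
author B: (33/112) × (14/33) × (20/33) × (28/33) ≈ 0.0642792
author D: (38/112) × (30/38) × (28/38) × (6/38) ≈ 0.0311634
P(author D | x) = 0.0311634 / 0.10311235 ≈ 0.3022

0.3022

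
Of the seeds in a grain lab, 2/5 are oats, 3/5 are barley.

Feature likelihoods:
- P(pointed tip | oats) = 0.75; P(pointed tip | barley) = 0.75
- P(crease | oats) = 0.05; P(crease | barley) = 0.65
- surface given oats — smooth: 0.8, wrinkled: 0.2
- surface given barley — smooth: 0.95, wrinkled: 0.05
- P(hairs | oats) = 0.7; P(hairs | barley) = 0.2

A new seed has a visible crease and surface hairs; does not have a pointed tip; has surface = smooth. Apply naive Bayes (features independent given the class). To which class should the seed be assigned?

oats: 0.4 × (1−0.75) × 0.05 × 0.8 × 0.7 = 0.0028
barley: 0.6 × (1−0.75) × 0.65 × 0.95 × 0.2 = 0.018525
Highest score → barley.

barley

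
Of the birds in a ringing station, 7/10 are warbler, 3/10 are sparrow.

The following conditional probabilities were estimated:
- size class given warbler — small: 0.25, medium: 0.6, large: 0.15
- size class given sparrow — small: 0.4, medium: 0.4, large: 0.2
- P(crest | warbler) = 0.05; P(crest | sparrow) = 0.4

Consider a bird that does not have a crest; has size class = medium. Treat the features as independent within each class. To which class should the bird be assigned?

warbler: 0.7 × 0.6 × (1−0.05) = 0.399
sparrow: 0.3 × 0.4 × (1−0.4) = 0.072
Highest score → warbler.

warbler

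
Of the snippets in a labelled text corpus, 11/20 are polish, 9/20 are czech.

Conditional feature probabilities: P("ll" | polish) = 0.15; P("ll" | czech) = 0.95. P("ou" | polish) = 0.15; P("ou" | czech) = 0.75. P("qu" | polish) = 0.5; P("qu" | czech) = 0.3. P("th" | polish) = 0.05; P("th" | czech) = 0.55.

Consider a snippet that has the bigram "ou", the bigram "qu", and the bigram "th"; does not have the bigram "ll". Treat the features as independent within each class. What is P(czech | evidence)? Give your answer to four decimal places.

0.6136

polish: 0.55 × (1−0.15) × 0.15 × 0.5 × 0.05 = 0.001753125
czech: 0.45 × (1−0.95) × 0.75 × 0.3 × 0.55 = 0.002784375
P(czech | x) = 0.002784375 / 0.0045375 ≈ 0.6136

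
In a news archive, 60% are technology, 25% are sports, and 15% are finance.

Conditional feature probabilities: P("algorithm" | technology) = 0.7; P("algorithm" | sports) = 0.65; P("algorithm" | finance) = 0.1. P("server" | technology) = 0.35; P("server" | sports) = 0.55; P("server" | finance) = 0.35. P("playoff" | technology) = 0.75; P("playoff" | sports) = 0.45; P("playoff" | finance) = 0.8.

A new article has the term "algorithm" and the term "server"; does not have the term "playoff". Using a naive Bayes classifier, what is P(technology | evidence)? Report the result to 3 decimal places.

0.423

technology: 0.6 × 0.7 × 0.35 × (1−0.75) = 0.03675
sports: 0.25 × 0.65 × 0.55 × (1−0.45) = 0.04915625
finance: 0.15 × 0.1 × 0.35 × (1−0.8) = 0.00105
P(technology | x) = 0.03675 / 0.08695625 ≈ 0.423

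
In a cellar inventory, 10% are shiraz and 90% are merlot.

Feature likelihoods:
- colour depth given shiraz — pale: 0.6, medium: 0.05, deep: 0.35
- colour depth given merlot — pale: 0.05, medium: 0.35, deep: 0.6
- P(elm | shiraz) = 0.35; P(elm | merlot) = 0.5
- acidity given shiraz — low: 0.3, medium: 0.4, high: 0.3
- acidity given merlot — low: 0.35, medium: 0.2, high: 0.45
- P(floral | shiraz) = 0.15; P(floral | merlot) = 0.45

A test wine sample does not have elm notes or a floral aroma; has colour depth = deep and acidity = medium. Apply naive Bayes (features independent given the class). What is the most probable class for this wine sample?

merlot

shiraz: 0.1 × 0.35 × (1−0.35) × 0.4 × (1−0.15) = 0.007735
merlot: 0.9 × 0.6 × (1−0.5) × 0.2 × (1−0.45) = 0.0297
Highest score → merlot.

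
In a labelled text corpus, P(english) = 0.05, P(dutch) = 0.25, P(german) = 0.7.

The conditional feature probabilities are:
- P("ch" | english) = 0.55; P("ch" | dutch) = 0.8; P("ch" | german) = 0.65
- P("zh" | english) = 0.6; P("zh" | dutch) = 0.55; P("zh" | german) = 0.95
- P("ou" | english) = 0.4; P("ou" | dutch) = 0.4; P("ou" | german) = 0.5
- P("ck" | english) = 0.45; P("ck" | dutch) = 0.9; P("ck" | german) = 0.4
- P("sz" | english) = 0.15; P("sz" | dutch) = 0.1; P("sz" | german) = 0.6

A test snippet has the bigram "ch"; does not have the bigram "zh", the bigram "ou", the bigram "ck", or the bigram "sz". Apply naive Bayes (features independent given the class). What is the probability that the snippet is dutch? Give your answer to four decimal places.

0.4552

english: 0.05 × 0.55 × (1−0.6) × (1−0.4) × (1−0.45) × (1−0.15) = 0.0030855
dutch: 0.25 × 0.8 × (1−0.55) × (1−0.4) × (1−0.9) × (1−0.1) = 0.00486
german: 0.7 × 0.65 × (1−0.95) × (1−0.5) × (1−0.4) × (1−0.6) = 0.00273
P(dutch | x) = 0.00486 / 0.0106755 ≈ 0.4552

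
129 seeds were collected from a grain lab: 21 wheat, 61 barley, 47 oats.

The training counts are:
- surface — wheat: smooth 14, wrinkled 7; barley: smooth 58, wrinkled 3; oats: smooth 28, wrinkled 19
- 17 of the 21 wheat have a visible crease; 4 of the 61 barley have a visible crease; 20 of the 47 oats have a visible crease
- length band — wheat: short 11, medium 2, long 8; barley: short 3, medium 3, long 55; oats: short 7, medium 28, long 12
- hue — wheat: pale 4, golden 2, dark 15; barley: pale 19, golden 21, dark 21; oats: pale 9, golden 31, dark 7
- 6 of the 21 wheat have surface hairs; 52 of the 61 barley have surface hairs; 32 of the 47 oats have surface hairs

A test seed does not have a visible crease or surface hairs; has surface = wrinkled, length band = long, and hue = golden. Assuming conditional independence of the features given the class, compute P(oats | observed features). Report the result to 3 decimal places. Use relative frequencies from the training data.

wheat: (21/129) × (7/21) × (4/21) × (8/21) × (2/21) × (15/21) ≈ 0.000267857
barley: (61/129) × (3/61) × (57/61) × (55/61) × (21/61) × (9/61) ≈ 0.000995203
oats: (47/129) × (19/47) × (27/47) × (12/47) × (31/47) × (15/47) ≈ 0.00454748
P(oats | x) = 0.00454748 / 0.00581054 ≈ 0.783

0.783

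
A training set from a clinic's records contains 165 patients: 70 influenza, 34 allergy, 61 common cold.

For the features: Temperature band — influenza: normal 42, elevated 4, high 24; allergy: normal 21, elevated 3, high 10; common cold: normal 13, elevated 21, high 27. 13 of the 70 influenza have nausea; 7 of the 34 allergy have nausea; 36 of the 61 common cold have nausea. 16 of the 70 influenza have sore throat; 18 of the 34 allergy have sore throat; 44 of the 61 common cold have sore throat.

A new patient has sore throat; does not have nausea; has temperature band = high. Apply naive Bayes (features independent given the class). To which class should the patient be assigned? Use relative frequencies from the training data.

influenza: (70/165) × (24/70) × (57/70) × (16/70) ≈ 0.0270724
allergy: (34/165) × (10/34) × (27/34) × (18/34) ≈ 0.0254797
common cold: (61/165) × (27/61) × (25/61) × (44/61) ≈ 0.0483741
Highest score → common cold.

common cold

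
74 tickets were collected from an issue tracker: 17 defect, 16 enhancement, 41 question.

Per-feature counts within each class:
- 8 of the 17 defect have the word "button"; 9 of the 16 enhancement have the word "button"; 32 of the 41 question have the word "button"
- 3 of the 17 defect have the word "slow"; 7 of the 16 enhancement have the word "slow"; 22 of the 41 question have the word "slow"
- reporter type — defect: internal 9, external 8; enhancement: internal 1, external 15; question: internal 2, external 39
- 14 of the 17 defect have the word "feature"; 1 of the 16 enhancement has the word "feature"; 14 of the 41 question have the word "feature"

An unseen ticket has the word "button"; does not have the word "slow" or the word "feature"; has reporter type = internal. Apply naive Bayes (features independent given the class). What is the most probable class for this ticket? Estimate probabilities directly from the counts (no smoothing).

defect: (17/74) × (8/17) × (14/17) × (9/17) × (3/17) ≈ 0.0083177
enhancement: (16/74) × (9/16) × (9/16) × (1/16) × (15/16) ≈ 0.00400853
question: (41/74) × (32/41) × (19/41) × (2/41) × (27/41) ≈ 0.00643745
Highest score → defect.

defect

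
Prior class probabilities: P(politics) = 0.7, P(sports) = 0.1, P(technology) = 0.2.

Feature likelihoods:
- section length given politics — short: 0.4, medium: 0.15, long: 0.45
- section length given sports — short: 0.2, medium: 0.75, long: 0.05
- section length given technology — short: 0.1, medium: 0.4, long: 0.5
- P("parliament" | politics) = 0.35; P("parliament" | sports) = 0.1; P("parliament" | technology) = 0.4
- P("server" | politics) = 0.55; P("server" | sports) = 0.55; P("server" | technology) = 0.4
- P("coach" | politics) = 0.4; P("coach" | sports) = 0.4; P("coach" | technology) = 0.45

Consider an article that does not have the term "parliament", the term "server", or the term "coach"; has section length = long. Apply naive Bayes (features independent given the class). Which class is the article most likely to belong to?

politics: 0.7 × 0.45 × (1−0.35) × (1−0.55) × (1−0.4) = 0.0552825
sports: 0.1 × 0.05 × (1−0.1) × (1−0.55) × (1−0.4) = 0.001215
technology: 0.2 × 0.5 × (1−0.4) × (1−0.4) × (1−0.45) = 0.0198
Highest score → politics.

politics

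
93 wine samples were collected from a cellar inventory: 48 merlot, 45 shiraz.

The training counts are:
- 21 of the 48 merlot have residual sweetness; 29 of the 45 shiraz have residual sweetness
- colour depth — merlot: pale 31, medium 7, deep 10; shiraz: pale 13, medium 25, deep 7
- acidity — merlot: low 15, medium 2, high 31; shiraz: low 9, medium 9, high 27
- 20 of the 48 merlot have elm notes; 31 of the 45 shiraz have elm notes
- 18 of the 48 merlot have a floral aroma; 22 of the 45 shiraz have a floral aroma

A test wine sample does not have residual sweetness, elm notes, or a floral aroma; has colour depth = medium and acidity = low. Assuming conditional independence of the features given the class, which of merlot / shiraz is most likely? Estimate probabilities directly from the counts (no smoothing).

merlot

merlot: (48/93) × (27/48) × (7/48) × (15/48) × (28/48) × (30/48) ≈ 0.00482375
shiraz: (45/93) × (16/45) × (25/45) × (9/45) × (14/45) × (23/45) ≈ 0.00303966
Highest score → merlot.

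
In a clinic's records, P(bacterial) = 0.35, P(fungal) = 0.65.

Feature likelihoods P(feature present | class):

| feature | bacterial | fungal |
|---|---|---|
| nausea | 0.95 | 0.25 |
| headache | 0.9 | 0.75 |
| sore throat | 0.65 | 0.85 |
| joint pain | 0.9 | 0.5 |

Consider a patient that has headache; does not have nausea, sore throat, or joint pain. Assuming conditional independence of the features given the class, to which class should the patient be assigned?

fungal

bacterial: 0.35 × (1−0.95) × 0.9 × (1−0.65) × (1−0.9) = 0.00055125
fungal: 0.65 × (1−0.25) × 0.75 × (1−0.85) × (1−0.5) = 0.027421875
Highest score → fungal.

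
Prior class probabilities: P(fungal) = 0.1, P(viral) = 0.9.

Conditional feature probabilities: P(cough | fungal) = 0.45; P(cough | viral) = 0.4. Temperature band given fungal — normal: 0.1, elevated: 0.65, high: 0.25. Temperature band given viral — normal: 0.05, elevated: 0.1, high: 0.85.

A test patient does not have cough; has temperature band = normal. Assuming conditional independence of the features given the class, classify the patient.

viral

fungal: 0.1 × (1−0.45) × 0.1 = 0.0055
viral: 0.9 × (1−0.4) × 0.05 = 0.027
Highest score → viral.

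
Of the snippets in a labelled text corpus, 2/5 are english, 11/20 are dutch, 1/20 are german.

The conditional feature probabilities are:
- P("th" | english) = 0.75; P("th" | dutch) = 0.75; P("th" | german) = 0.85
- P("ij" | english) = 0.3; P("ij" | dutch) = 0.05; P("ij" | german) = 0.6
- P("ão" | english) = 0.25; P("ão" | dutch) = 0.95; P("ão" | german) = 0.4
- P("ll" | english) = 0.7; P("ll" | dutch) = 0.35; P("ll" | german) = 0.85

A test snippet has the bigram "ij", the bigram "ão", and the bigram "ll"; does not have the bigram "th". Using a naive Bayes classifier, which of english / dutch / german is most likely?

english: 0.4 × (1−0.75) × 0.3 × 0.25 × 0.7 = 0.00525
dutch: 0.55 × (1−0.75) × 0.05 × 0.95 × 0.35 = 0.0022859375
german: 0.05 × (1−0.85) × 0.6 × 0.4 × 0.85 = 0.00153
Highest score → english.

english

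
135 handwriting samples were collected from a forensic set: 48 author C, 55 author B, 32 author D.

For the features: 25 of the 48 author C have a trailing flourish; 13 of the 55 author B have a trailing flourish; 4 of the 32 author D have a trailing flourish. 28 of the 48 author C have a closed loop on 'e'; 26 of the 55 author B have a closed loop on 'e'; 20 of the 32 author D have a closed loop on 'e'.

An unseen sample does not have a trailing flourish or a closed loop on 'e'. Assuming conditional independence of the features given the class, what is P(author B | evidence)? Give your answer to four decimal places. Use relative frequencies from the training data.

0.5244

author C: (48/135) × (23/48) × (20/48) ≈ 0.0709877
author B: (55/135) × (42/55) × (29/55) ≈ 0.16404
author D: (32/135) × (28/32) × (12/32) ≈ 0.0777778
P(author B | x) = 0.16404 / 0.3128055 ≈ 0.5244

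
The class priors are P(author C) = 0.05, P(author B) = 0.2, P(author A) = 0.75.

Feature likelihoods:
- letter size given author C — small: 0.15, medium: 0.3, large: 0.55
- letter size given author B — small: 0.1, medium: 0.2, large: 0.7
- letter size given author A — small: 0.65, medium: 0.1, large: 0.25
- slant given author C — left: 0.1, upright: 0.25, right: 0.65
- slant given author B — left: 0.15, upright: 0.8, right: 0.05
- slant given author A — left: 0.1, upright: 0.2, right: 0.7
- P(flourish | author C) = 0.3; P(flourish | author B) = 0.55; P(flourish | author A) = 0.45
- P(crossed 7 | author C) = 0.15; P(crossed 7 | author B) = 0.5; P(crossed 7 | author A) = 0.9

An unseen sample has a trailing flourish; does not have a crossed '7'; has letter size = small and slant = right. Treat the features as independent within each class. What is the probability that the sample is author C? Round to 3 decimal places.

0.074

author C: 0.05 × 0.15 × 0.65 × 0.3 × (1−0.15) = 0.001243125
author B: 0.2 × 0.1 × 0.05 × 0.55 × (1−0.5) = 0.000275
author A: 0.75 × 0.65 × 0.7 × 0.45 × (1−0.9) = 0.01535625
P(author C | x) = 0.001243125 / 0.016874375 ≈ 0.074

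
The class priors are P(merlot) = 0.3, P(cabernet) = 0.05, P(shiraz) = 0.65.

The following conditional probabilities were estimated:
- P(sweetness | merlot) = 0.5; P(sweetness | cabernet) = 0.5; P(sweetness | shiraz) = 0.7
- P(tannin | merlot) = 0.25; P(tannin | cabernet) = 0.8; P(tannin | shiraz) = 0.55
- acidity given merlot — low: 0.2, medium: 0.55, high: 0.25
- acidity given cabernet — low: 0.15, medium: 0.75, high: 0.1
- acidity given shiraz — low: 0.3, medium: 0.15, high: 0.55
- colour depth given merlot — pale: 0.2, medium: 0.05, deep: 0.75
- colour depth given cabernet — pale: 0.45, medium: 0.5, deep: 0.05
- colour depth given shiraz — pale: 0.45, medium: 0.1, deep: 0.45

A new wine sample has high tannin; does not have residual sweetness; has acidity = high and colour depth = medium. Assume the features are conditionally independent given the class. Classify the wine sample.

merlot: 0.3 × (1−0.5) × 0.25 × 0.25 × 0.05 = 0.00046875
cabernet: 0.05 × (1−0.5) × 0.8 × 0.1 × 0.5 = 0.001
shiraz: 0.65 × (1−0.7) × 0.55 × 0.55 × 0.1 = 0.00589875
Highest score → shiraz.

shiraz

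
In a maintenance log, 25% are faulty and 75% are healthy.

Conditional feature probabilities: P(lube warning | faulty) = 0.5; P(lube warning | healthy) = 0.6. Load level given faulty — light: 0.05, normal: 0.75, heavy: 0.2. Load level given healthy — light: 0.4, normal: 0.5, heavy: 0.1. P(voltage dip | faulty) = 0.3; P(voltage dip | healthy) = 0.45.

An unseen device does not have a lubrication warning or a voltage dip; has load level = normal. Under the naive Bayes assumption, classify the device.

faulty: 0.25 × (1−0.5) × 0.75 × (1−0.3) = 0.065625
healthy: 0.75 × (1−0.6) × 0.5 × (1−0.45) = 0.0825
Highest score → healthy.

healthy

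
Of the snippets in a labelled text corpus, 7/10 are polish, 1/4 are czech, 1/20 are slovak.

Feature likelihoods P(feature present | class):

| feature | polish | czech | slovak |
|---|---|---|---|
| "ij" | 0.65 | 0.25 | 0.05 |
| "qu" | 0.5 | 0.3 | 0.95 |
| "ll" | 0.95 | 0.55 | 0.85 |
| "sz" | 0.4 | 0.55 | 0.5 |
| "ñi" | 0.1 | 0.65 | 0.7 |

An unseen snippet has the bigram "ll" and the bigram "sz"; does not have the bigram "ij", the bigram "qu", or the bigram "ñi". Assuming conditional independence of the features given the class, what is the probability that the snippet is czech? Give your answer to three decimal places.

0.248

polish: 0.7 × (1−0.65) × (1−0.5) × 0.95 × 0.4 × (1−0.1) = 0.041895
czech: 0.25 × (1−0.25) × (1−0.3) × 0.55 × 0.55 × (1−0.65) = 0.01389609375
slovak: 0.05 × (1−0.05) × (1−0.95) × 0.85 × 0.5 × (1−0.7) = 0.0003028125
P(czech | x) = 0.01389609375 / 0.05609390625 ≈ 0.248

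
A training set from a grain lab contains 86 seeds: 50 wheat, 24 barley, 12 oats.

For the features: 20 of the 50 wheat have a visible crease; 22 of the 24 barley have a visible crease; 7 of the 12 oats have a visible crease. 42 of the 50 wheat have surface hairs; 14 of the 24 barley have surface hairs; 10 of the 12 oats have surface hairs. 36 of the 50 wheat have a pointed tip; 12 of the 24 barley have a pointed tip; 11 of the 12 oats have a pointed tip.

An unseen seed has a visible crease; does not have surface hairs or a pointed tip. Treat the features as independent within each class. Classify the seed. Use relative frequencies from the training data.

wheat: (50/86) × (20/50) × (8/50) × (14/50) ≈ 0.0104186
barley: (24/86) × (22/24) × (10/24) × (12/24) ≈ 0.0532946
oats: (12/86) × (7/12) × (2/12) × (1/12) ≈ 0.00113049
Highest score → barley.

barley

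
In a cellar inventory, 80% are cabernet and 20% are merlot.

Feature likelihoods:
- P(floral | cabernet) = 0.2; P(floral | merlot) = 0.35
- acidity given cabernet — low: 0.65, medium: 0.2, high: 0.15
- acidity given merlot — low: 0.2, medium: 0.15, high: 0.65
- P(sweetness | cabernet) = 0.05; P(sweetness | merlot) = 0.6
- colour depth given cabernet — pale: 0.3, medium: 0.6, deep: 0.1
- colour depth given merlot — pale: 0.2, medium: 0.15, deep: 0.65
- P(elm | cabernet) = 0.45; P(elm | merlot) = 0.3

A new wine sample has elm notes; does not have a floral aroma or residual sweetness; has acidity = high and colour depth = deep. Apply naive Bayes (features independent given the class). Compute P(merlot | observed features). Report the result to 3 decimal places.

0.616

cabernet: 0.8 × (1−0.2) × 0.15 × (1−0.05) × 0.1 × 0.45 = 0.004104
merlot: 0.2 × (1−0.35) × 0.65 × (1−0.6) × 0.65 × 0.3 = 0.006591
P(merlot | x) = 0.006591 / 0.010695 ≈ 0.616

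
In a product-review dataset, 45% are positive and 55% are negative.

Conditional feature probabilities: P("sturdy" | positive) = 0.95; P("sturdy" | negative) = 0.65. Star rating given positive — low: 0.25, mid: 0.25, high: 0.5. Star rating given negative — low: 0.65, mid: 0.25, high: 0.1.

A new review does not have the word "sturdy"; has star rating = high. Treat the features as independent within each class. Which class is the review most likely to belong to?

positive: 0.45 × (1−0.95) × 0.5 = 0.01125
negative: 0.55 × (1−0.65) × 0.1 = 0.01925
Highest score → negative.

negative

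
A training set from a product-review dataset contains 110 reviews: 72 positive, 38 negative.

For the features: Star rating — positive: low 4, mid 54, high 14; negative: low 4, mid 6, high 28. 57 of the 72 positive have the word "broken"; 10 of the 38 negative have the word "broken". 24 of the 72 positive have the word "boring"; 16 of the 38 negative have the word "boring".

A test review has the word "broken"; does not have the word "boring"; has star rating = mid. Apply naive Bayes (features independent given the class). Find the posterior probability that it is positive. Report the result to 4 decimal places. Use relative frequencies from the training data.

positive: (72/110) × (54/72) × (57/72) × (48/72) ≈ 0.259091
negative: (38/110) × (6/38) × (10/38) × (22/38) ≈ 0.00831025
P(positive | x) = 0.259091 / 0.26740125 ≈ 0.9689

0.9689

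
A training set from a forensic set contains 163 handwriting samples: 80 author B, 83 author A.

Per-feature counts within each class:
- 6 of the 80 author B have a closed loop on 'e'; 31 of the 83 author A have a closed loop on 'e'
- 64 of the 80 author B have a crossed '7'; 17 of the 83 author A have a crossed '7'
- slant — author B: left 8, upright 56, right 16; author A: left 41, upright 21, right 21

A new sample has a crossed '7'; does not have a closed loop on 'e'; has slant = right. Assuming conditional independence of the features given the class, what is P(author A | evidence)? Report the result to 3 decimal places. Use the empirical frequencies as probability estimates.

author B: (80/163) × (74/80) × (64/80) × (16/80) ≈ 0.072638
author A: (83/163) × (52/83) × (17/83) × (21/83) ≈ 0.0165321
P(author A | x) = 0.0165321 / 0.0891701 ≈ 0.185

0.185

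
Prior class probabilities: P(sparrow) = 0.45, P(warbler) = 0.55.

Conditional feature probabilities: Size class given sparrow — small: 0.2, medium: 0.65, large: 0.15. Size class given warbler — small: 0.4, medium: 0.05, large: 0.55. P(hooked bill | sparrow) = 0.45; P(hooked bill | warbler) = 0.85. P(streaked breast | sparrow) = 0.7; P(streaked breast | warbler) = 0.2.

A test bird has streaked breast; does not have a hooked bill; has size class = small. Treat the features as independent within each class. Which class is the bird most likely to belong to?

sparrow: 0.45 × 0.2 × (1−0.45) × 0.7 = 0.03465
warbler: 0.55 × 0.4 × (1−0.85) × 0.2 = 0.0066
Highest score → sparrow.

sparrow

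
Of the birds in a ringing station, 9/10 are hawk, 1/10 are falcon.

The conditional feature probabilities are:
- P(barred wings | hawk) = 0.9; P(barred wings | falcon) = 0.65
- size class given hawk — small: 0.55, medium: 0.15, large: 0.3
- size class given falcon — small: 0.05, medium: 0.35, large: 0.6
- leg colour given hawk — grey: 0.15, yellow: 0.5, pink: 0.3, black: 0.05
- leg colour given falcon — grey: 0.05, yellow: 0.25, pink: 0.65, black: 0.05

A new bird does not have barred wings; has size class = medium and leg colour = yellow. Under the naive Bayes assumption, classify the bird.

hawk: 0.9 × (1−0.9) × 0.15 × 0.5 = 0.00675
falcon: 0.1 × (1−0.65) × 0.35 × 0.25 = 0.0030625
Highest score → hawk.

hawk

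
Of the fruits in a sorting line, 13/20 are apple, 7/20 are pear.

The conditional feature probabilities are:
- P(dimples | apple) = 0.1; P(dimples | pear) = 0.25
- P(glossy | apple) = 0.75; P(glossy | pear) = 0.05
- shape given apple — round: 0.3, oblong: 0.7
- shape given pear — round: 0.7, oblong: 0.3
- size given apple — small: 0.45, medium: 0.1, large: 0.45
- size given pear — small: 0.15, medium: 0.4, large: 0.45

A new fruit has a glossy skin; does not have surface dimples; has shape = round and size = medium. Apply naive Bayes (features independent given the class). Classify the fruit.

apple: 0.65 × (1−0.1) × 0.75 × 0.3 × 0.1 = 0.0131625
pear: 0.35 × (1−0.25) × 0.05 × 0.7 × 0.4 = 0.003675
Highest score → apple.

apple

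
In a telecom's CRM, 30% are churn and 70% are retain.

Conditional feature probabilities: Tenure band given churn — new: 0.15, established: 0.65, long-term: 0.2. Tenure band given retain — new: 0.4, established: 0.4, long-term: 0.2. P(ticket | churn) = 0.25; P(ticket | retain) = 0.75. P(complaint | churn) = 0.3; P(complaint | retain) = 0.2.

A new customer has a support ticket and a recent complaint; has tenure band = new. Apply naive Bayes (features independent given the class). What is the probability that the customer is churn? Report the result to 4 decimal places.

churn: 0.3 × 0.15 × 0.25 × 0.3 = 0.003375
retain: 0.7 × 0.4 × 0.75 × 0.2 = 0.042
P(churn | x) = 0.003375 / 0.045375 ≈ 0.0744

0.0744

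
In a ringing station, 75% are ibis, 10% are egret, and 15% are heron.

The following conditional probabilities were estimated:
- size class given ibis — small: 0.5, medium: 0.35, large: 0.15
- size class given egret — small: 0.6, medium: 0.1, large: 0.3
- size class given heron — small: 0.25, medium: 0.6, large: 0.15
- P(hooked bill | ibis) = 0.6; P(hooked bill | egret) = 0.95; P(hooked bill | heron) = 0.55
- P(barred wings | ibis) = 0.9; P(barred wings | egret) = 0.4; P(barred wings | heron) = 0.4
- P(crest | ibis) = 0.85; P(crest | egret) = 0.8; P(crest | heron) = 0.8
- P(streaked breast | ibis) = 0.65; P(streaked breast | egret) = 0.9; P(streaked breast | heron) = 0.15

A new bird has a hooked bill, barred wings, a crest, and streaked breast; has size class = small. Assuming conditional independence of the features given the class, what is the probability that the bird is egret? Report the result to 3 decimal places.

ibis: 0.75 × 0.5 × 0.6 × 0.9 × 0.85 × 0.65 = 0.11188125
egret: 0.1 × 0.6 × 0.95 × 0.4 × 0.8 × 0.9 = 0.016416
heron: 0.15 × 0.25 × 0.55 × 0.4 × 0.8 × 0.15 = 0.00099
P(egret | x) = 0.016416 / 0.12928725 ≈ 0.127

0.127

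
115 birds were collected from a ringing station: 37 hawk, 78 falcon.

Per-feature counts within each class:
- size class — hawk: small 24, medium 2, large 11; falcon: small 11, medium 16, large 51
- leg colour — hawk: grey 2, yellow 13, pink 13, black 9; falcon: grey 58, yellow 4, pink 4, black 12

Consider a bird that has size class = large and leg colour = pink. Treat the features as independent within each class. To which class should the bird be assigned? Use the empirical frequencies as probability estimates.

hawk: (37/115) × (11/37) × (13/37) ≈ 0.0336075
falcon: (78/115) × (51/78) × (4/78) ≈ 0.0227425
Highest score → hawk.

hawk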